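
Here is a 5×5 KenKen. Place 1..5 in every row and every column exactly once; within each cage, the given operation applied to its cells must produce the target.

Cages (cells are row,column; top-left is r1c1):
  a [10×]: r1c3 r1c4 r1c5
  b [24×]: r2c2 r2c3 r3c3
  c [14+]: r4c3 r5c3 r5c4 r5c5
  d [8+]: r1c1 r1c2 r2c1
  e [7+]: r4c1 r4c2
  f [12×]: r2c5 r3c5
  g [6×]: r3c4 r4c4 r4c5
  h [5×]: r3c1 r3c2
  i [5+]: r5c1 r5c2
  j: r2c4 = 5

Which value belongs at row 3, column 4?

2

J is a freebie; hence r2c4 = 5.
In row 2, 1 can only go at r2c1, so r2c1 = 1.
Column 1 now contains 1; hence r3c1 = 5.
The two cells of cage h must have product 5, leaving r3c2 = 1.
The only place for 4 in column 4 is r5c4.
Cage c needs sum 14, which forces r4c3 = 4.
Cage b has product 24, so r2c2 = 4.
Row 2 now contains 4, leaving r2c5 = 3.
Column 5 now contains 3, so r3c5 = 4.
Cage e needs two cells with sum 7, which forces r4c1 = 2.
The two cells of cage e must have sum 7; hence r4c2 = 5.
2 is placed in row 4, so r4c5 = 1.
Column 1 already has 2, leaving r5c1 = 3.
3 is placed in row 5, which forces r5c2 = 2.
1 is placed in column 5, which forces r5c5 = 5.
3 is placed in column 1, so r1c1 = 4.
5 is placed in column 2, which forces r1c2 = 3.
The 3 cells of cage a must have product 10, leaving r1c3 = 5.
The 3 cells of cage a must have product 10, leaving r1c4 = 1.
Column 5 already has 5; hence r1c5 = 2.
Row 2 now contains 3; hence r2c3 = 2.
Cage b has product 24, leaving r3c3 = 3.
Cage g needs product 6, so r3c4 = 2.
1 is placed in row 4, which forces r4c4 = 3.
Row 5 already has 5, which forces r5c3 = 1.
Completed grid: 4 3 5 1 2 / 1 4 2 5 3 / 5 1 3 2 4 / 2 5 4 3 1 / 3 2 1 4 5.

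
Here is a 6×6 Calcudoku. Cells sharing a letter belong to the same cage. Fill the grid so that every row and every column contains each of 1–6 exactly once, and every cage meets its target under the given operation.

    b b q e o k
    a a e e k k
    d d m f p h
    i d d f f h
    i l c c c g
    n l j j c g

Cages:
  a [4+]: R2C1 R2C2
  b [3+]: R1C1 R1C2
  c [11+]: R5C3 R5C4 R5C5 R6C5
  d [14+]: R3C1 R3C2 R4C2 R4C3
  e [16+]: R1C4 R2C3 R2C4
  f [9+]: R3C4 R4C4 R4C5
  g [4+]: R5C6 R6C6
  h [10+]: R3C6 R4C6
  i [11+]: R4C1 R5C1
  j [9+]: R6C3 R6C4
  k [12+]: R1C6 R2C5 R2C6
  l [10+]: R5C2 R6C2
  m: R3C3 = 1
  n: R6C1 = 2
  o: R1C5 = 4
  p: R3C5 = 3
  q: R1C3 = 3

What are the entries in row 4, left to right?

Cage q is given; hence R1C3 = 3.
O is a freebie, leaving R1C5 = 4.
M is a freebie; hence R3C3 = 1.
Cage p is a single given cell, leaving R3C5 = 3.
Cage n is a single given cell, which forces R6C1 = 2.
Column 1 now contains 2, leaving R1C1 = 1.
Cage b's pair has sum 3, which forces R1C2 = 2.
Column 1 already has 1, leaving R2C1 = 3.
3 is placed in row 2, which forces R2C2 = 1.
Cage d needs sum 14, so R4C2 = 3.
Cage d needs sum 14; hence R4C3 = 2.
The 3 cells of cage f must have sum 9; hence R3C4 = 2.
The 4 cells of cage c must have sum 11, which forces R6C5 = 1.
1 is placed in row 6; hence R6C6 = 3.
The 3 cells of cage f must have sum 9, so R4C4 = 1.
Column 5 now contains 1, so R4C5 = 6.
Row 4 now contains 6, leaving R4C6 = 4.
Column 4 already has 1; hence R5C4 = 3.
3 is placed in column 6; hence R5C6 = 1.
The 3 cells of cage k must have sum 12, leaving R1C6 = 5.
The 3 cells of cage k must have sum 12, leaving R2C5 = 5.
Column 6 already has 4; hence R2C6 = 2.
Column 6 already has 4, which forces R3C6 = 6.
Row 4 now contains 6, so R4C1 = 5.
The two cells of cage i must have sum 11, which forces R5C1 = 6.
Row 5 now contains 6, which forces R5C2 = 4.
Cage c has sum 11; hence R5C3 = 5.
Cage c has sum 11, which forces R5C5 = 2.
Column 2 now contains 4; hence R6C2 = 6.
Column 3 already has 5, leaving R6C3 = 4.
Row 6 now contains 4, leaving R6C4 = 5.
Row 1 already has 5; hence R1C4 = 6.
Row 2 now contains 5, which forces R2C3 = 6.
Cage e has sum 16; hence R2C4 = 4.
Column 1 already has 5, so R3C1 = 4.
Column 2 now contains 4, leaving R3C2 = 5.
Filled in: 1 2 3 6 4 5 / 3 1 6 4 5 2 / 4 5 1 2 3 6 / 5 3 2 1 6 4 / 6 4 5 3 2 1 / 2 6 4 5 1 3.

5 3 2 1 6 4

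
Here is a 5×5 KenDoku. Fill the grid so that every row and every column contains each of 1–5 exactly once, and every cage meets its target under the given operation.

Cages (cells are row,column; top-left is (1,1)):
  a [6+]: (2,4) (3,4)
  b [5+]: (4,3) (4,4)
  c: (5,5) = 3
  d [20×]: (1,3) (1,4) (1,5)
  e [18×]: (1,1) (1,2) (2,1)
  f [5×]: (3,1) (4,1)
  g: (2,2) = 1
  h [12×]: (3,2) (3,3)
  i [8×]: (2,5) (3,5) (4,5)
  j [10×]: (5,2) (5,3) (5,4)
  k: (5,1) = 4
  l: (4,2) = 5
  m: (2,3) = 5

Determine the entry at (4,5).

4

Cage e has product 18, which forces (1,1) = 2.
The 3 cells of cage e must have product 18, which forces (1,2) = 3.
The 3 cells of cage e must have product 18; hence (2,1) = 3.
G is a freebie, so (2,2) = 1.
Cage m is a single given cell; hence (2,3) = 5.
Column 2 already has 3, so (3,2) = 4.
4 is placed in row 3, which forces (3,3) = 3.
Cage l is a single given cell, leaving (4,2) = 5.
Cage k is a single given cell, leaving (5,1) = 4.
Column 2 already has 5, which forces (5,2) = 2.
Row 5 now contains 2, so (5,3) = 1.
1 is placed in row 5, so (5,4) = 5.
C is a freebie; hence (5,5) = 3.
Column 3 already has 1; hence (1,3) = 4.
Cage d has product 20; hence (1,4) = 1.
The 3 cells of cage d must have product 20, leaving (1,5) = 5.
Cage a needs two cells with sum 6; hence (2,4) = 4.
Row 2 now contains 4, so (2,5) = 2.
Cage f needs two cells with product 5; hence (3,1) = 5.
The two cells of cage a must have sum 6, leaving (3,4) = 2.
Column 5 now contains 2, so (3,5) = 1.
Row 4 now contains 5, leaving (4,1) = 1.
Column 3 already has 4, leaving (4,3) = 2.
1 is placed in column 4, which forces (4,4) = 3.
Column 5 already has 1, leaving (4,5) = 4.
Completed grid: 2 3 4 1 5 / 3 1 5 4 2 / 5 4 3 2 1 / 1 5 2 3 4 / 4 2 1 5 3.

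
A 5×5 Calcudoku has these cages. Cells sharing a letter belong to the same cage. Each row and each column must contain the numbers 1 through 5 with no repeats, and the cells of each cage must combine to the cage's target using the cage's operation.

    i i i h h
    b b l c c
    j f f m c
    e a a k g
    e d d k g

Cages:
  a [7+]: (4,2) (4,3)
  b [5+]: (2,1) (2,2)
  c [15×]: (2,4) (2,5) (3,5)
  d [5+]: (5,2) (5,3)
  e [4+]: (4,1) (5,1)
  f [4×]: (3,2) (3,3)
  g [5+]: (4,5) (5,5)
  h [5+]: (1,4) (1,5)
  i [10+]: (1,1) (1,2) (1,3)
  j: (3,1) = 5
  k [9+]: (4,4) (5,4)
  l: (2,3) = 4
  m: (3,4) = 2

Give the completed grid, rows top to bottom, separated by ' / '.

L is a freebie, leaving (2,3) = 4.
Cage j is given, leaving (3,1) = 5.
Column 3 already has 4, leaving (3,3) = 1.
M is a freebie, leaving (3,4) = 2.
Row 3 now contains 1; hence (3,5) = 3.
Row 3 now contains 1; hence (3,2) = 4.
The only place for 3 in row 4 is (4,1).
Column 1 now contains 3; hence (2,1) = 2.
Cage b needs two cells with sum 5, leaving (2,2) = 3.
Column 1 now contains 3, so (5,1) = 1.
Column 2 already has 3, leaving (5,2) = 2.
Row 5 now contains 2, leaving (5,3) = 3.
Row 5 now contains 1, which forces (5,5) = 4.
Column 1 already has 2, so (1,1) = 4.
The 3 cells of cage i must have sum 10, leaving (1,2) = 1.
Column 3 already has 3; hence (1,3) = 5.
Row 1 now contains 4, leaving (1,4) = 3.
Row 1 now contains 1, which forces (1,5) = 2.
Column 2 already has 2, which forces (4,2) = 5.
The two cells of cage a must have sum 7, which forces (4,3) = 2.
The two cells of cage k must have sum 9, which forces (4,4) = 4.
4 is placed in column 5, so (4,5) = 1.
Row 5 already has 4; hence (5,4) = 5.
5 is placed in column 4; hence (2,4) = 1.
Column 5 now contains 1, leaving (2,5) = 5.

4 1 5 3 2 / 2 3 4 1 5 / 5 4 1 2 3 / 3 5 2 4 1 / 1 2 3 5 4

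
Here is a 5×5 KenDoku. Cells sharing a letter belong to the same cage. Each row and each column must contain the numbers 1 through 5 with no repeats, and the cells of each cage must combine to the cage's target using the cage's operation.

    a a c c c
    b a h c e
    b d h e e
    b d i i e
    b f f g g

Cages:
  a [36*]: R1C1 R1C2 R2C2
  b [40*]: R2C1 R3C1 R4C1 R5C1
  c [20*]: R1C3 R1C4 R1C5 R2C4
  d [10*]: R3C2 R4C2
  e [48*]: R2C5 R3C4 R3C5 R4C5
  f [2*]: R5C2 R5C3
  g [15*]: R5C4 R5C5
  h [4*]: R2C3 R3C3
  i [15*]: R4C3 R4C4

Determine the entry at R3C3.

The 3 cells of cage a must have product 36, leaving R1C1 = 3.
The 3 cells of cage a must have product 36, which forces R1C2 = 4.
Cage a needs product 36; hence R2C2 = 3.
Cage c has product 20; hence R2C4 = 2.
Column 4 already has 2, leaving R3C4 = 4.
The two cells of cage h must have product 4, so R2C3 = 4.
4 is placed in row 2, so R2C5 = 1.
Row 3 now contains 4, so R3C3 = 1.
1 is placed in column 5; hence R3C5 = 3.
Column 5 now contains 3; hence R4C5 = 4.
Column 3 already has 1, so R5C3 = 2.
Column 5 now contains 3; hence R5C5 = 5.
Column 3 already has 2, which forces R1C3 = 5.
Cage c has product 20, leaving R1C4 = 1.
Column 5 already has 5, leaving R1C5 = 2.
Row 2 now contains 1, so R2C1 = 5.
The 4 cells of cage b must have product 40, leaving R3C1 = 2.
2 is placed in row 3, which forces R3C2 = 5.
Cage b needs product 40, so R4C1 = 1.
Column 2 now contains 5, so R4C2 = 2.
5 is placed in column 3, which forces R4C3 = 3.
3 is placed in row 4, so R4C4 = 5.
Cage b has product 40, leaving R5C1 = 4.
Row 5 now contains 2, so R5C2 = 1.
Row 5 now contains 5, so R5C4 = 3.
The full grid is 3 4 5 1 2 / 5 3 4 2 1 / 2 5 1 4 3 / 1 2 3 5 4 / 4 1 2 3 5.

1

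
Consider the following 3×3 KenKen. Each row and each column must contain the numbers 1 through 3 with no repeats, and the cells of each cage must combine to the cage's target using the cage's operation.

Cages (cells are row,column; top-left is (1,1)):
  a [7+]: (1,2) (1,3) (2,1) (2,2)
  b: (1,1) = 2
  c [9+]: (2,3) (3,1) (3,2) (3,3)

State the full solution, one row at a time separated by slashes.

B is a freebie, which forces (1,1) = 2.
Cage c needs sum 9, which forces (2,3) = 3.
The 4 cells of cage a must have sum 7; hence (1,2) = 3.
Column 3 now contains 3, leaving (1,3) = 1.
3 is placed in row 2, so (2,1) = 1.
The 4 cells of cage a must have sum 7, leaving (2,2) = 2.
Column 1 already has 1; hence (3,1) = 3.
Column 2 already has 2, so (3,2) = 1.
1 is placed in column 3, leaving (3,3) = 2.

2 3 1 / 1 2 3 / 3 1 2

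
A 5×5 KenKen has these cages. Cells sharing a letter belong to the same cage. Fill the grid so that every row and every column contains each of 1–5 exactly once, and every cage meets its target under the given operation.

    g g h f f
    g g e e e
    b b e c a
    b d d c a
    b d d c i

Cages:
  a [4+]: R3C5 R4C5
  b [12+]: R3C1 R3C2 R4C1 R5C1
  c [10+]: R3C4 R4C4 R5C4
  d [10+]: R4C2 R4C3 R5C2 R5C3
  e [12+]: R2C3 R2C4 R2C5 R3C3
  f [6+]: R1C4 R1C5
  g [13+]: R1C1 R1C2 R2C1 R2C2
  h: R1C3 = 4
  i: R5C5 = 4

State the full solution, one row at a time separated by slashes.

H is a freebie, which forces R1C3 = 4.
I is a freebie, leaving R5C5 = 4.
Column 5 needs a 2, and only R2C5 is open for it.
In column 5, 5 can only go at R1C5, so R1C5 = 5.
Row 1 already has 5; hence R1C4 = 1.
In row 2, 1 can only go at R2C3, so R2C3 = 1.
Cage e needs sum 12, which forces R2C4 = 4.
Cage e needs sum 12, so R3C3 = 5.
Column 2 needs a 5, and only R2C2 is open for it.
The 4 cells of cage g must have sum 13, which forces R1C1 = 2.
Cage g has sum 13; hence R1C2 = 3.
5 is placed in row 2, leaving R2C1 = 3.
The 4 cells of cage b must have sum 12; hence R3C2 = 2.
2 is placed in row 3, leaving R3C4 = 3.
Row 3 now contains 3, so R3C5 = 1.
Cage d has sum 10, which forces R4C2 = 4.
1 is placed in column 5, so R4C5 = 3.
The 4 cells of cage d must have sum 10; hence R5C2 = 1.
Row 3 already has 1, which forces R3C1 = 4.
Cage b needs sum 12, which forces R4C1 = 1.
Row 4 already has 3; hence R4C3 = 2.
2 is placed in row 4, which forces R4C4 = 5.
Row 5 already has 1, so R5C1 = 5.
The 4 cells of cage d must have sum 10, so R5C3 = 3.
5 is placed in column 4; hence R5C4 = 2.

2 3 4 1 5 / 3 5 1 4 2 / 4 2 5 3 1 / 1 4 2 5 3 / 5 1 3 2 4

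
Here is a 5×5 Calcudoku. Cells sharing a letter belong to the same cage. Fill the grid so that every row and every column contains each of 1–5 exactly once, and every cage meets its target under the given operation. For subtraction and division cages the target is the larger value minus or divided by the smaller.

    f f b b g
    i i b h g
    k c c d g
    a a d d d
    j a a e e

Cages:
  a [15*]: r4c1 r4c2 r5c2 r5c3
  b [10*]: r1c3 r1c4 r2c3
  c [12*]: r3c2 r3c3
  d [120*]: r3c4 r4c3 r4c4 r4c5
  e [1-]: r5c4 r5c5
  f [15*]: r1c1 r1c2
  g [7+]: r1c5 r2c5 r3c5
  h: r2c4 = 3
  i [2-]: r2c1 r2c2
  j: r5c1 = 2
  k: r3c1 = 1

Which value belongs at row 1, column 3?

2

H is a freebie, which forces r2c4 = 3.
Cage k is given; hence r3c1 = 1.
Cage j is a single given cell, leaving r5c1 = 2.
Cage i needs two cells with difference 2, so r2c1 = 4.
Cage i needs two cells with difference 2, leaving r2c2 = 2.
Row 2 now contains 2, which forces r2c5 = 1.
Cage a needs product 15, which forces r4c2 = 1.
The 4 cells of cage a must have product 15, which forces r5c3 = 1.
The 3 cells of cage b must have product 10, so r1c3 = 2.
The 3 cells of cage b must have product 10, so r1c4 = 1.
2 is placed in row 1; hence r1c5 = 4.
Row 2 already has 1, leaving r2c3 = 5.
Column 5 now contains 4, so r3c5 = 2.
The 4 cells of cage d must have product 120, so r4c4 = 2.
Cage e's pair has difference 1, which forces r5c4 = 4.
Column 4 now contains 4, which forces r3c4 = 5.
The 4 cells of cage d must have product 120, so r4c3 = 4.
The 4 cells of cage d must have product 120, which forces r4c5 = 3.
3 is placed in column 5, so r5c5 = 5.
The two cells of cage c must have product 12; hence r3c2 = 4.
4 is placed in column 3, leaving r3c3 = 3.
Row 4 already has 3; hence r4c1 = 5.
Row 5 now contains 5; hence r5c2 = 3.
5 is placed in column 1, which forces r1c1 = 3.
3 is placed in column 2, which forces r1c2 = 5.
Filled in: 3 5 2 1 4 / 4 2 5 3 1 / 1 4 3 5 2 / 5 1 4 2 3 / 2 3 1 4 5.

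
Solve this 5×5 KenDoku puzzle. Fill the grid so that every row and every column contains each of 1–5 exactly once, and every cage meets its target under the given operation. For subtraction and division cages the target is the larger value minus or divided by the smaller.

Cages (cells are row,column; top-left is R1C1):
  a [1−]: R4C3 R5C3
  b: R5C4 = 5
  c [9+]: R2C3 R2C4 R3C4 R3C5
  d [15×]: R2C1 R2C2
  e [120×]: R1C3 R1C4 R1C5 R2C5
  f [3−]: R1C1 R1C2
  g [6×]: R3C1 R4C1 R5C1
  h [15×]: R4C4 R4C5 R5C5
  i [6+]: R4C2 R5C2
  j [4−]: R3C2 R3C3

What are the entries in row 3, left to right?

Cage b is given, which forces R5C4 = 5.
The 3 cells of cage h must have product 15; hence R4C5 = 5.
Cage e has product 120, which forces R1C3 = 5.
Column 3 already has 5; hence R3C3 = 1.
Cage c has sum 9; hence R2C4 = 1.
Row 3 already has 1; hence R3C2 = 5.
Column 4 already has 1; hence R4C4 = 3.
Cage d's pair has product 15, so R2C1 = 5.
5 is placed in column 2, which forces R2C2 = 3.
Row 2 now contains 3, leaving R2C3 = 2.
Row 2 already has 2, leaving R2C5 = 4.
Column 3 already has 2; hence R4C3 = 4.
Cage a needs two cells with difference 1, leaving R5C3 = 3.
The 3 cells of cage h must have product 15, leaving R5C5 = 1.
The 4 cells of cage e must have product 120, leaving R1C4 = 2.
The 4 cells of cage e must have product 120; hence R1C5 = 3.
Cage g needs product 6, so R3C1 = 3.
Cage c needs sum 9; hence R3C4 = 4.
The 4 cells of cage c must have sum 9, which forces R3C5 = 2.
Cage g has product 6, so R4C1 = 1.
Row 4 already has 4, so R4C2 = 2.
Row 5 now contains 1, leaving R5C1 = 2.
Cage i's pair has sum 6, so R5C2 = 4.
Column 1 now contains 1, so R1C1 = 4.
Column 2 now contains 4, so R1C2 = 1.
The full grid is 4 1 5 2 3 / 5 3 2 1 4 / 3 5 1 4 2 / 1 2 4 3 5 / 2 4 3 5 1.

3 5 1 4 2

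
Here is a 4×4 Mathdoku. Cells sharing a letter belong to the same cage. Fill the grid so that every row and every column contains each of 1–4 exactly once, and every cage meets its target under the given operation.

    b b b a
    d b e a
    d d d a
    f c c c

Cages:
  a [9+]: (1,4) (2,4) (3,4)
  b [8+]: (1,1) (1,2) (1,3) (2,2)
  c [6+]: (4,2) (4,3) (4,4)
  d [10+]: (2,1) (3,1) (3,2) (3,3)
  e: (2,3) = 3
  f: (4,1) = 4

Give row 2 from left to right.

2 1 3 4

Cage e is a single given cell; hence (2,3) = 3.
F is a freebie, which forces (4,1) = 4.
The only place for 4 in row 2 is (2,4).
In column 4, 1 can only go at (4,4), so (4,4) = 1.
Cage c needs sum 6; hence (4,2) = 3.
Row 4 now contains 1, so (4,3) = 2.
Cage b has sum 8, leaving (2,2) = 1.
Cage d needs sum 10, so (3,1) = 3.
3 is placed in row 3, leaving (3,4) = 2.
Column 4 now contains 2; hence (1,4) = 3.
Row 2 already has 1, leaving (2,1) = 2.
Row 3 now contains 2, which forces (3,2) = 4.
Cage d has sum 10; hence (3,3) = 1.
Column 1 already has 2, which forces (1,1) = 1.
Column 2 now contains 4, which forces (1,2) = 2.
Column 3 already has 1; hence (1,3) = 4.
Filled in: 1 2 4 3 / 2 1 3 4 / 3 4 1 2 / 4 3 2 1.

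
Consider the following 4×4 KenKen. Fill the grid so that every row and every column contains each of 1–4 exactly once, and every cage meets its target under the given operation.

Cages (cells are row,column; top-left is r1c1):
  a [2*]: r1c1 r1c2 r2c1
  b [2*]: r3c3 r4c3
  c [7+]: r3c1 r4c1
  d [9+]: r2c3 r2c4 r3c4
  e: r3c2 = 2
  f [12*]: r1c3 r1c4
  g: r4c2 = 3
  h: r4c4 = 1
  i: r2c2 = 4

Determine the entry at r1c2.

Cage a has product 2; hence r1c1 = 2.
The 3 cells of cage a must have product 2, leaving r1c2 = 1.
Cage a needs product 2, so r2c1 = 1.
Cage i is given; hence r2c2 = 4.
E is a freebie; hence r3c2 = 2.
Row 3 now contains 2, which forces r3c3 = 1.
G is a freebie, so r4c2 = 3.
Column 3 already has 1, so r4c3 = 2.
Cage h is given, leaving r4c4 = 1.
Column 3 now contains 2, so r2c3 = 3.
Cage d needs sum 9, which forces r2c4 = 2.
The two cells of cage c must have sum 7, so r3c1 = 3.
The 3 cells of cage d must have sum 9, leaving r3c4 = 4.
Row 4 already has 3, leaving r4c1 = 4.
Column 3 now contains 3; hence r1c3 = 4.
Column 4 now contains 4, which forces r1c4 = 3.
Filled in: 2 1 4 3 / 1 4 3 2 / 3 2 1 4 / 4 3 2 1.

1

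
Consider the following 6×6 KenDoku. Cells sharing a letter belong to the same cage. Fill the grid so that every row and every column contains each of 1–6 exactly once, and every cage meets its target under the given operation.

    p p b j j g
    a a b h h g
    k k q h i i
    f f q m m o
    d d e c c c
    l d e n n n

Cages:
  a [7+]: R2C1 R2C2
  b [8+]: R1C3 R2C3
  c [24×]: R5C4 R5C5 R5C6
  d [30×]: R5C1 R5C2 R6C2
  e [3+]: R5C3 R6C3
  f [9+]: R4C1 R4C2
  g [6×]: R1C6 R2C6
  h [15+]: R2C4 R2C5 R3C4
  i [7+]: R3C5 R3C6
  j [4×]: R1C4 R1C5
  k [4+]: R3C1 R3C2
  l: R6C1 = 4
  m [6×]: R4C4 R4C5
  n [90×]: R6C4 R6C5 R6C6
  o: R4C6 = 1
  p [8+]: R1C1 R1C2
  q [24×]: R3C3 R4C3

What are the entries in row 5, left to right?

3 5 2 1 6 4

Cage o is a single given cell, leaving R4C6 = 1.
L is a freebie; hence R6C1 = 4.
Row 4 needs a 5, and only R4C1 is open for it.
The two cells of cage f must have sum 9, which forces R4C2 = 4.
4 is placed in row 4; hence R4C3 = 6.
Column 3 already has 6, which forces R3C3 = 4.
The only place for 5 in row 5 is R5C2.
Row 1 needs a 5, and only R1C3 is open for it.
Column 3 now contains 5, which forces R2C3 = 3.
Row 2 already has 3, leaving R2C6 = 2.
Column 6 now contains 2, so R1C6 = 3.
The only place for 2 in row 3 is R3C5.
Cage i needs two cells with sum 7, leaving R3C6 = 5.
Cage m needs two cells with product 6, which forces R4C4 = 2.
Column 5 already has 2, so R4C5 = 3.
Column 6 already has 5; hence R6C6 = 6.
Row 3 now contains 5, leaving R3C4 = 6.
6 is placed in column 4, which forces R5C4 = 1.
Row 5 already has 1, so R5C5 = 6.
6 is placed in column 6, so R5C6 = 4.
Cage n has product 90, which forces R6C4 = 3.
6 is placed in row 6, so R6C5 = 5.
1 is placed in column 4, leaving R1C4 = 4.
Cage j needs two cells with product 4, which forces R1C5 = 1.
Cage h needs sum 15, so R2C4 = 5.
5 is placed in column 5, leaving R2C5 = 4.
The 3 cells of cage d must have product 30, leaving R5C1 = 3.
Row 5 already has 1, so R5C3 = 2.
The 3 cells of cage d must have product 30, which forces R6C2 = 2.
Cage e's pair has sum 3, leaving R6C3 = 1.
The two cells of cage p must have sum 8, so R1C1 = 2.
Column 2 already has 2, leaving R1C2 = 6.
6 is placed in column 2, leaving R2C2 = 1.
Column 1 already has 3; hence R3C1 = 1.
The two cells of cage k must have sum 4; hence R3C2 = 3.
1 is placed in row 2, which forces R2C1 = 6.
Filled in: 2 6 5 4 1 3 / 6 1 3 5 4 2 / 1 3 4 6 2 5 / 5 4 6 2 3 1 / 3 5 2 1 6 4 / 4 2 1 3 5 6.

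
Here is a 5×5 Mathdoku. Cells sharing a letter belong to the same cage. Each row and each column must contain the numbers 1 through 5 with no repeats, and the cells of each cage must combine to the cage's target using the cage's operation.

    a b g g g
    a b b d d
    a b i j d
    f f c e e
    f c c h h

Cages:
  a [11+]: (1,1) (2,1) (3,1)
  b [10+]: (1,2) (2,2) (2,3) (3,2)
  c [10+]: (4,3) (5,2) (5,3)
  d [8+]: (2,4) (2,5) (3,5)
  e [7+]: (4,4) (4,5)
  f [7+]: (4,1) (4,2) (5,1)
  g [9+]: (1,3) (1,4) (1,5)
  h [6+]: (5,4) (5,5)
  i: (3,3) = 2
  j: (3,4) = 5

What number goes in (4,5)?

Cage i is given, which forces (3,3) = 2.
Cage j is a single given cell, which forces (3,4) = 5.
5 is placed in row 3, so (3,1) = 4.
Cage f has sum 7; hence (4,1) = 1.
Cage f needs sum 7; hence (4,2) = 3.
The 3 cells of cage f must have sum 7, leaving (5,1) = 3.
The 4 cells of cage b must have sum 10, leaving (2,3) = 3.
Column 2 already has 3; hence (3,2) = 1.
Row 3 now contains 1, leaving (3,5) = 3.
The two cells of cage e must have sum 7, leaving (4,4) = 2.
Cage e's pair has sum 7, so (4,5) = 5.
The 3 cells of cage g must have sum 9, which forces (1,4) = 3.
5 is placed in row 4; hence (4,3) = 4.
The 3 cells of cage c must have sum 10, which forces (5,2) = 5.
Cage c has sum 10; hence (5,3) = 1.
Cage h's pair has sum 6, leaving (5,4) = 4.
Cage h needs two cells with sum 6, which forces (5,5) = 2.
4 is placed in column 3, so (1,3) = 5.
2 is placed in column 5, which forces (1,5) = 1.
Column 4 already has 4, so (2,4) = 1.
The 3 cells of cage d must have sum 8; hence (2,5) = 4.
5 is placed in row 1, which forces (1,1) = 2.
Cage b needs sum 10, leaving (1,2) = 4.
The 3 cells of cage a must have sum 11, which forces (2,1) = 5.
4 is placed in row 2, which forces (2,2) = 2.
Completed grid: 2 4 5 3 1 / 5 2 3 1 4 / 4 1 2 5 3 / 1 3 4 2 5 / 3 5 1 4 2.

5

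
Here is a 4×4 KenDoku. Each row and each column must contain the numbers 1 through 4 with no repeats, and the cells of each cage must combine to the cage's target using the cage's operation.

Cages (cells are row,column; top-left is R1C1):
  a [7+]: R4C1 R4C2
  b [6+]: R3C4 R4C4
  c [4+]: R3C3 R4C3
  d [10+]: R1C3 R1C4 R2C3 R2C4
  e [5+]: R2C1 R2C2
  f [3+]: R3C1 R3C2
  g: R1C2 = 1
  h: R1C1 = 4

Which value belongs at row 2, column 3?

Cage h is given, leaving R1C1 = 4.
Cage g is a single given cell; hence R1C2 = 1.
Column 2 already has 1, which forces R3C2 = 2.
2 is placed in row 3; hence R3C4 = 4.
Column 1 now contains 4; hence R4C1 = 3.
Row 4 now contains 3, leaving R4C2 = 4.
Row 4 now contains 3, so R4C3 = 1.
4 is placed in column 4; hence R4C4 = 2.
The 4 cells of cage d must have sum 10; hence R1C3 = 2.
2 is placed in column 4; hence R1C4 = 3.
The two cells of cage e must have sum 5, leaving R2C1 = 2.
Column 2 already has 4, so R2C2 = 3.
Cage d needs sum 10, so R2C3 = 4.
The 4 cells of cage d must have sum 10; hence R2C4 = 1.
2 is placed in row 3; hence R3C1 = 1.
1 is placed in column 3, which forces R3C3 = 3.
The full grid is 4 1 2 3 / 2 3 4 1 / 1 2 3 4 / 3 4 1 2.

4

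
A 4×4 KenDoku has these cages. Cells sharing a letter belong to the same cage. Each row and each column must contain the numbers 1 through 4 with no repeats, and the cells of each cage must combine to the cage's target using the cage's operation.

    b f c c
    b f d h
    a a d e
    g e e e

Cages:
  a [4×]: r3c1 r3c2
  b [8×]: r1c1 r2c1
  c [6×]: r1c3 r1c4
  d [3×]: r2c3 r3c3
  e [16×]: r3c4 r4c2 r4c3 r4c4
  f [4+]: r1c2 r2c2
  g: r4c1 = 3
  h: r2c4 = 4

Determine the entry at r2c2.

3

Cage h is a single given cell, which forces r2c4 = 4.
Cage e needs product 16, leaving r3c4 = 2.
G is a freebie, leaving r4c1 = 3.
Column 4 already has 4; hence r4c4 = 1.
Cage b's pair has product 8, so r1c1 = 4.
The two cells of cage c must have product 6, which forces r1c3 = 2.
2 is placed in column 4, leaving r1c4 = 3.
Row 2 already has 4, leaving r2c1 = 2.
Column 1 already has 4, leaving r3c1 = 1.
1 is placed in row 3, leaving r3c2 = 4.
1 is placed in row 3; hence r3c3 = 3.
Column 2 already has 4, which forces r4c2 = 2.
Column 3 now contains 2; hence r4c3 = 4.
Row 1 now contains 3, leaving r1c2 = 1.
Cage f needs two cells with sum 4; hence r2c2 = 3.
Column 3 now contains 3, so r2c3 = 1.
Filled in: 4 1 2 3 / 2 3 1 4 / 1 4 3 2 / 3 2 4 1.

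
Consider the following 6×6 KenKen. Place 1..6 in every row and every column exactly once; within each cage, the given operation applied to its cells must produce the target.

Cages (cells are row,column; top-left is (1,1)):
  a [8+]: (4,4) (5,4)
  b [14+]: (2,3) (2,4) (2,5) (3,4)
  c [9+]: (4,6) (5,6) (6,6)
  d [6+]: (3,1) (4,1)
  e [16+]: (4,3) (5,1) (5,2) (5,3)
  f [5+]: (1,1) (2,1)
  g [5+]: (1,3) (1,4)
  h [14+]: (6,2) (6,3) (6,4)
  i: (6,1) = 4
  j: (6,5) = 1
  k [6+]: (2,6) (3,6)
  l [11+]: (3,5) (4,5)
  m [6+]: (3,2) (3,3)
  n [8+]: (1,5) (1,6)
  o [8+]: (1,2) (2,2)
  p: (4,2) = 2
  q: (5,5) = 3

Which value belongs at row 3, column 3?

2

P is a freebie; hence (4,2) = 2.
Cage q is a single given cell; hence (5,5) = 3.
Cage i is a single given cell, which forces (6,1) = 4.
Cage j is given; hence (6,5) = 1.
Row 3 needs a 3, and only (3,4) is open for it.
Column 4 now contains 3, so (4,4) = 6.
6 is placed in row 4; hence (4,5) = 5.
Cage a's pair has sum 8, which forces (5,4) = 2.
Column 4 now contains 6, which forces (6,4) = 5.
The two cells of cage d must have sum 6, so (3,1) = 5.
Column 5 already has 5, which forces (3,5) = 6.
Row 4 now contains 5, which forces (4,1) = 1.
Row 4 now contains 1, so (4,3) = 4.
Row 4 now contains 1, which forces (4,6) = 3.
1 is placed in column 1, which forces (5,1) = 6.
Column 6 already has 3; hence (6,6) = 2.
4 is placed in column 3, so (1,3) = 1.
Cage g's pair has sum 5, which forces (1,4) = 4.
Column 5 already has 6; hence (1,5) = 2.
Column 6 already has 2; hence (1,6) = 6.
Column 4 already has 4, which forces (2,4) = 1.
2 is placed in column 5; hence (2,5) = 4.
Cage k needs two cells with sum 6, which forces (2,6) = 5.
Cage m needs two cells with sum 6, leaving (3,2) = 4.
Cage m's pair has sum 6, which forces (3,3) = 2.
Cage k's pair has sum 6, so (3,6) = 1.
Column 3 now contains 1, leaving (5,3) = 5.
Cage c has sum 9, leaving (5,6) = 4.
Row 1 already has 2, which forces (1,1) = 3.
Cage o needs two cells with sum 8; hence (1,2) = 5.
The two cells of cage f must have sum 5; hence (2,1) = 2.
Row 2 now contains 5, which forces (2,2) = 3.
Row 2 now contains 5, which forces (2,3) = 6.
Row 5 already has 5; hence (5,2) = 1.
Column 2 now contains 3, so (6,2) = 6.
Column 3 now contains 6, which forces (6,3) = 3.
The full grid is 3 5 1 4 2 6 / 2 3 6 1 4 5 / 5 4 2 3 6 1 / 1 2 4 6 5 3 / 6 1 5 2 3 4 / 4 6 3 5 1 2.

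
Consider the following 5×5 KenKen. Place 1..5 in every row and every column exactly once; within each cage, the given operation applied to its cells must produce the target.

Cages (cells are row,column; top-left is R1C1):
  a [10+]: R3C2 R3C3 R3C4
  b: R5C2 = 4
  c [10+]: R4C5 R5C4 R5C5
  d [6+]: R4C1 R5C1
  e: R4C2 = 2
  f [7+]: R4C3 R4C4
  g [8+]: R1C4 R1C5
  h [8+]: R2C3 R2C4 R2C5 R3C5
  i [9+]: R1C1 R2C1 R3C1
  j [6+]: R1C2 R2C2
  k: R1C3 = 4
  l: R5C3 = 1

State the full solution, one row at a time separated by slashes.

Cage k is a single given cell; hence R1C3 = 4.
Cage e is given, which forces R4C2 = 2.
B is a freebie, so R5C2 = 4.
Cage l is a single given cell, leaving R5C3 = 1.
Cage f needs two cells with sum 7, so R4C3 = 3.
Cage f's pair has sum 7; hence R4C4 = 4.
Row 4 now contains 3, so R4C5 = 5.
The two cells of cage g must have sum 8; hence R1C4 = 5.
Column 5 now contains 5; hence R1C5 = 3.
Column 3 already has 3; hence R2C3 = 2.
Column 3 already has 2, which forces R3C3 = 5.
Row 4 now contains 4, so R4C1 = 1.
Cage d's pair has sum 6, leaving R5C1 = 5.
3 is placed in column 5; hence R5C5 = 2.
1 is placed in column 1, leaving R1C1 = 2.
5 is placed in row 1, leaving R1C2 = 1.
Cage j's pair has sum 6, which forces R2C2 = 5.
Cage h needs sum 8; hence R2C4 = 1.
Cage h needs sum 8, which forces R2C5 = 4.
Row 3 already has 5; hence R3C2 = 3.
Cage a has sum 10, so R3C4 = 2.
Column 5 now contains 2, so R3C5 = 1.
2 is placed in row 5; hence R5C4 = 3.
Row 2 now contains 4, which forces R2C1 = 3.
Row 3 already has 3, which forces R3C1 = 4.

2 1 4 5 3 / 3 5 2 1 4 / 4 3 5 2 1 / 1 2 3 4 5 / 5 4 1 3 2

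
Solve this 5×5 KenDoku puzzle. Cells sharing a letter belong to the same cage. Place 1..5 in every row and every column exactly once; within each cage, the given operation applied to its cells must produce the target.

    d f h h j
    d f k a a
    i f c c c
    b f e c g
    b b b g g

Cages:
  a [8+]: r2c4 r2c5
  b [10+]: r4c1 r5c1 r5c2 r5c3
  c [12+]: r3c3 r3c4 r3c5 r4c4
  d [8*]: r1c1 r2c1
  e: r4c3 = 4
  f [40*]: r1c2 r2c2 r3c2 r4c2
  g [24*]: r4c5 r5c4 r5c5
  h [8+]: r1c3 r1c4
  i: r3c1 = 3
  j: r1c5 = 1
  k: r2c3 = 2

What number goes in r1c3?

Cage j is a single given cell, leaving r1c5 = 1.
K is a freebie, leaving r2c3 = 2.
Cage i is a single given cell; hence r3c1 = 3.
E is a freebie; hence r4c3 = 4.
Cage d's pair has product 8; hence r1c1 = 2.
Row 2 now contains 2; hence r2c1 = 4.
Column 1 already has 2, so r4c1 = 1.
Column 1 now contains 1, so r5c1 = 5.
Row 1 needs a 4, and only r1c2 is open for it.
Row 2 needs a 1, and only r2c2 is open for it.
Column 2 already has 1; hence r5c2 = 3.
Cage b has sum 10, so r5c3 = 1.
Column 3 now contains 1, so r3c3 = 5.
Cage c has sum 12; hence r3c4 = 1.
Cage c needs sum 12; hence r3c5 = 4.
Cage c needs sum 12, which forces r4c4 = 2.
Cage g has product 24; hence r4c5 = 3.
Column 4 now contains 2, so r5c4 = 4.
Column 5 already has 4; hence r5c5 = 2.
Column 3 now contains 5, which forces r1c3 = 3.
The two cells of cage h must have sum 8, which forces r1c4 = 5.
The two cells of cage a must have sum 8, so r2c4 = 3.
Column 5 already has 3, leaving r2c5 = 5.
Row 3 already has 5, leaving r3c2 = 2.
Row 4 now contains 2, which forces r4c2 = 5.
Completed grid: 2 4 3 5 1 / 4 1 2 3 5 / 3 2 5 1 4 / 1 5 4 2 3 / 5 3 1 4 2.

3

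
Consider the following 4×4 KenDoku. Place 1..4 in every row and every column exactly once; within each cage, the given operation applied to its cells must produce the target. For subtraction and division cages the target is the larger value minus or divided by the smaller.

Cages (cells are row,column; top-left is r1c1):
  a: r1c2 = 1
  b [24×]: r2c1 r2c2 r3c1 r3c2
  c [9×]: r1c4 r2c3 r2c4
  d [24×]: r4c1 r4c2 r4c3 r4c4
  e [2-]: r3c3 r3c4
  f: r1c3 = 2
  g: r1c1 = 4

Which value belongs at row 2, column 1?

Cage g is given, leaving r1c1 = 4.
Cage a is given, so r1c2 = 1.
F is a freebie; hence r1c3 = 2.
Cage c has product 9; hence r1c4 = 3.
Cage c has product 9, leaving r2c3 = 3.
Cage c needs product 9, leaving r2c4 = 1.
1 is placed in row 2, so r2c1 = 2.
Cage b has product 24, which forces r2c2 = 4.
The 4 cells of cage b must have product 24, so r3c1 = 1.
Cage b needs product 24, leaving r3c2 = 3.
Cage e needs two cells with difference 2; hence r3c3 = 4.
Cage e needs two cells with difference 2; hence r3c4 = 2.
Column 1 already has 1, which forces r4c1 = 3.
3 is placed in column 2, which forces r4c2 = 2.
Column 3 now contains 4, leaving r4c3 = 1.
2 is placed in column 4; hence r4c4 = 4.
Filled in: 4 1 2 3 / 2 4 3 1 / 1 3 4 2 / 3 2 1 4.

2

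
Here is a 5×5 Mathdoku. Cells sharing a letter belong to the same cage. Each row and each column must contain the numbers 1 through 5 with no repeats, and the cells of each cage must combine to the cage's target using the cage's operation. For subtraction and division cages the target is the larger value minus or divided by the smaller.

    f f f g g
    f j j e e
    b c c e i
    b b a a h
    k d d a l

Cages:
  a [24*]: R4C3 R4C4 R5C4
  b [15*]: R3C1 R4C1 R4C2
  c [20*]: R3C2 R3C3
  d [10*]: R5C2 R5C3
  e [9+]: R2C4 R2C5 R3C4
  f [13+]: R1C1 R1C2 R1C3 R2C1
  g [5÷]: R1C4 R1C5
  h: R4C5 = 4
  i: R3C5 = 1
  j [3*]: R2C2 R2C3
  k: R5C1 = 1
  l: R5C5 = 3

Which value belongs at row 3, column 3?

4

Cage i is a single given cell; hence R3C5 = 1.
Cage h is given, so R4C5 = 4.
K is a freebie, leaving R5C1 = 1.
Cage l is a single given cell, which forces R5C5 = 3.
Cage g's pair has quotient 5, so R1C4 = 1.
Column 5 now contains 1, which forces R1C5 = 5.
Column 5 already has 5, leaving R2C5 = 2.
The 3 cells of cage b must have product 15, leaving R4C2 = 1.
Cage a has product 24, leaving R5C4 = 4.
The 4 cells of cage f must have sum 13, which forces R2C1 = 4.
Column 2 now contains 1, so R2C2 = 3.
The two cells of cage j must have product 3; hence R2C3 = 1.
Cage e needs sum 9, leaving R2C4 = 5.
Cage e has sum 9; hence R3C4 = 2.
Column 4 already has 2, leaving R4C4 = 3.
The 3 cells of cage b must have product 15, so R3C1 = 3.
Row 4 already has 3, leaving R4C1 = 5.
Row 4 already has 3, which forces R4C3 = 2.
Column 3 now contains 2; hence R5C3 = 5.
3 is placed in column 1, so R1C1 = 2.
Cage f has sum 13, leaving R1C2 = 4.
Cage f has sum 13, which forces R1C3 = 3.
Cage c needs two cells with product 20; hence R3C2 = 5.
Column 3 now contains 5; hence R3C3 = 4.
5 is placed in row 5; hence R5C2 = 2.
The full grid is 2 4 3 1 5 / 4 3 1 5 2 / 3 5 4 2 1 / 5 1 2 3 4 / 1 2 5 4 3.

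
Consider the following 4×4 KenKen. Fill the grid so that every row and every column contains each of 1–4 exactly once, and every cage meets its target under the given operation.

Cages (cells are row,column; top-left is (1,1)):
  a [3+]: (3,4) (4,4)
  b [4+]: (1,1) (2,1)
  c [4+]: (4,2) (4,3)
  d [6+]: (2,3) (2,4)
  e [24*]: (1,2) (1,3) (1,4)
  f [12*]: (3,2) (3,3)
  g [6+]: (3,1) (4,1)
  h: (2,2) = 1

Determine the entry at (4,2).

Cage h is a single given cell, leaving (2,2) = 1.
1 is placed in column 2, so (4,2) = 3.
Row 4 already has 3; hence (4,3) = 1.
Row 4 now contains 1, so (4,4) = 2.
Cage b needs two cells with sum 4, so (1,1) = 1.
1 is placed in row 2, which forces (2,1) = 3.
Cage d's pair has sum 6, so (2,3) = 2.
Column 4 now contains 2, leaving (2,4) = 4.
Cage g needs two cells with sum 6, so (3,1) = 2.
Column 2 already has 3, which forces (3,2) = 4.
Cage f needs two cells with product 12, so (3,3) = 3.
Column 4 now contains 2, which forces (3,4) = 1.
2 is placed in row 4, leaving (4,1) = 4.
Column 2 already has 4; hence (1,2) = 2.
Column 3 already has 3; hence (1,3) = 4.
Column 4 already has 4, leaving (1,4) = 3.
Filled in: 1 2 4 3 / 3 1 2 4 / 2 4 3 1 / 4 3 1 2.

3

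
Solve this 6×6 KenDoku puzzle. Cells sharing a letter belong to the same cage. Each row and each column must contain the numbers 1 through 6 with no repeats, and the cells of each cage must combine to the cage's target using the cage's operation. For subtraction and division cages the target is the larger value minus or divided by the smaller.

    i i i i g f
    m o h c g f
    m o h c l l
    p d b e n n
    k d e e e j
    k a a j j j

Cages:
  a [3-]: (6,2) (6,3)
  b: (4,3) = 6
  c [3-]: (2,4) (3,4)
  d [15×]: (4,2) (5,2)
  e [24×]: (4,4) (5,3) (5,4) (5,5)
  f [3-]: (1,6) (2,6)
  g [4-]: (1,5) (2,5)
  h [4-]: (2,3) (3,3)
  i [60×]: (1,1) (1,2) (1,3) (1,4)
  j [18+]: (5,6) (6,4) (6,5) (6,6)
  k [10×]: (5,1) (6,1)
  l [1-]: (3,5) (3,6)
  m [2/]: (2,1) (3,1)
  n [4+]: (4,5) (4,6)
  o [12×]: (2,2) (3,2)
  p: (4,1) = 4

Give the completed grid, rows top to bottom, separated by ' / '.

1 4 3 5 6 2 / 3 6 1 4 2 5 / 6 2 5 1 4 3 / 4 5 6 2 3 1 / 5 3 2 6 1 4 / 2 1 4 3 5 6

Cage p is given, leaving (4,1) = 4.
Cage b is a single given cell, which forces (4,3) = 6.
Row 4 needs a 2, and only (4,4) is open for it.
Row 4 needs a 5, and only (4,2) is open for it.
Column 2 already has 5, leaving (5,2) = 3.
In row 5, 4 can only go at (5,6), so (5,6) = 4.
The only place for 4 in row 2 is (2,4).
The two cells of cage c must have difference 3; hence (3,4) = 1.
Column 4 now contains 1, so (5,4) = 6.
The two cells of cage h must have difference 4, leaving (2,3) = 1.
1 is placed in row 3, which forces (3,3) = 5.
1 is placed in column 3, which forces (5,3) = 2.
2 is placed in row 5, leaving (5,5) = 1.
1 is placed in column 5, which forces (4,5) = 3.
Cage n needs two cells with sum 4, so (4,6) = 1.
2 is placed in row 5, which forces (5,1) = 5.
Cage k needs two cells with product 10, leaving (6,1) = 2.
The 4 cells of cage i must have product 60, which forces (1,4) = 5.
Cage l needs two cells with difference 1; hence (3,6) = 3.
Column 4 already has 5, which forces (6,4) = 3.
The two cells of cage f must have difference 3, which forces (1,6) = 2.
Cage m needs two cells with quotient 2, which forces (2,1) = 3.
The two cells of cage f must have difference 3, leaving (2,6) = 5.
Row 3 now contains 3, so (3,1) = 6.
Row 3 now contains 6; hence (3,2) = 2.
Row 3 now contains 2, which forces (3,5) = 4.
Cage a needs two cells with difference 3, which forces (6,2) = 1.
Row 6 now contains 3, which forces (6,3) = 4.
Column 6 now contains 5, leaving (6,6) = 6.
Column 1 already has 3, which forces (1,1) = 1.
Column 2 already has 1, which forces (1,2) = 4.
Column 3 now contains 4, which forces (1,3) = 3.
Row 1 now contains 2, leaving (1,5) = 6.
Column 2 already has 2, which forces (2,2) = 6.
Cage g's pair has difference 4, which forces (2,5) = 2.
6 is placed in row 6, leaving (6,5) = 5.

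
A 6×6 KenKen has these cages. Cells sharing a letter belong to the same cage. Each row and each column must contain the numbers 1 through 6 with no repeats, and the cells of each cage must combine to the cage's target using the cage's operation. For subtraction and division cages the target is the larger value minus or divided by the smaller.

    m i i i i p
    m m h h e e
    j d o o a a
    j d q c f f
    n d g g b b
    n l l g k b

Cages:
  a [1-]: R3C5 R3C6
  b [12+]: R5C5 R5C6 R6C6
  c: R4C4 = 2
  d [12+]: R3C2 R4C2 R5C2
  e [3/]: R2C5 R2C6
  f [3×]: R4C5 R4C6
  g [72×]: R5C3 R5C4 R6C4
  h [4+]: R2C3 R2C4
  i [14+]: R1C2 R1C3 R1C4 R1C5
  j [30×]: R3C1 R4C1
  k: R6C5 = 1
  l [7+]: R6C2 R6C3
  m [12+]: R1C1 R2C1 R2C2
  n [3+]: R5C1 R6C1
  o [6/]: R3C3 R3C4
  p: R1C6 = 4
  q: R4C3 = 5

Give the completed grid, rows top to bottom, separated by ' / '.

Cage p is a single given cell, leaving R1C6 = 4.
Cage q is a single given cell; hence R4C3 = 5.
C is a freebie, leaving R4C4 = 2.
Cage k is given; hence R6C5 = 1.
The two cells of cage j must have product 30, which forces R3C1 = 5.
Row 4 already has 5, leaving R4C1 = 6.
Column 5 now contains 1, so R4C5 = 3.
The two cells of cage f must have product 3; hence R4C6 = 1.
The two cells of cage n must have sum 3, leaving R5C1 = 1.
1 is placed in row 6, so R6C1 = 2.
Column 1 now contains 2, leaving R1C1 = 3.
Cage m needs sum 12; hence R2C1 = 4.
The 3 cells of cage m must have sum 12, which forces R2C2 = 5.
Cage a's pair has difference 1; hence R3C6 = 3.
Row 4 already has 1, which forces R4C2 = 4.
Column 2 already has 4, so R6C2 = 3.
Row 6 now contains 3, leaving R6C3 = 4.
Row 6 now contains 4, which forces R6C4 = 6.
6 is placed in row 6, so R6C6 = 5.
Cage o needs two cells with quotient 6, so R3C3 = 6.
6 is placed in column 4, leaving R3C4 = 1.
Cage g needs product 72, which forces R5C3 = 3.
The 3 cells of cage g must have product 72, so R5C4 = 4.
Cage b needs sum 12; hence R5C5 = 5.
5 is placed in column 6, which forces R5C6 = 2.
Column 4 now contains 1, so R1C4 = 5.
Column 3 already has 3, which forces R2C3 = 1.
Column 4 now contains 1, so R2C4 = 3.
The two cells of cage e must have quotient 3, which forces R2C5 = 2.
Column 6 now contains 2, so R2C6 = 6.
6 is placed in row 3, leaving R3C2 = 2.
Column 5 now contains 2, leaving R3C5 = 4.
Row 5 now contains 2, which forces R5C2 = 6.
6 is placed in column 2, so R1C2 = 1.
Column 3 now contains 1, which forces R1C3 = 2.
Column 5 now contains 2, leaving R1C5 = 6.

3 1 2 5 6 4 / 4 5 1 3 2 6 / 5 2 6 1 4 3 / 6 4 5 2 3 1 / 1 6 3 4 5 2 / 2 3 4 6 1 5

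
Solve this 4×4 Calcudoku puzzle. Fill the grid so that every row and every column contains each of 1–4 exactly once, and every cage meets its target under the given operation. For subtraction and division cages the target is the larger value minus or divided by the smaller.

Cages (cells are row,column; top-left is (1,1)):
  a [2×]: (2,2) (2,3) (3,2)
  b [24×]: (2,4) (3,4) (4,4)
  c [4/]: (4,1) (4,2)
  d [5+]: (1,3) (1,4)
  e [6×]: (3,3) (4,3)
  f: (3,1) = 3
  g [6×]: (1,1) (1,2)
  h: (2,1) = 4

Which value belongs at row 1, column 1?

H is a freebie, which forces (2,1) = 4.
Cage a has product 2, which forces (2,2) = 2.
Cage a needs product 2, so (2,3) = 1.
Row 2 already has 2, so (2,4) = 3.
Cage f is given, which forces (3,1) = 3.
The 3 cells of cage a must have product 2; hence (3,2) = 1.
3 is placed in row 3, which forces (3,3) = 2.
Row 3 already has 2, which forces (3,4) = 4.
4 is placed in column 1, which forces (4,1) = 1.
Column 2 already has 1, which forces (4,2) = 4.
2 is placed in column 3, so (4,3) = 3.
Column 4 already has 4; hence (4,4) = 2.
Column 1 already has 3, so (1,1) = 2.
Column 2 now contains 2, leaving (1,2) = 3.
Column 3 now contains 3, leaving (1,3) = 4.
Column 4 now contains 2, which forces (1,4) = 1.
The full grid is 2 3 4 1 / 4 2 1 3 / 3 1 2 4 / 1 4 3 2.

2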